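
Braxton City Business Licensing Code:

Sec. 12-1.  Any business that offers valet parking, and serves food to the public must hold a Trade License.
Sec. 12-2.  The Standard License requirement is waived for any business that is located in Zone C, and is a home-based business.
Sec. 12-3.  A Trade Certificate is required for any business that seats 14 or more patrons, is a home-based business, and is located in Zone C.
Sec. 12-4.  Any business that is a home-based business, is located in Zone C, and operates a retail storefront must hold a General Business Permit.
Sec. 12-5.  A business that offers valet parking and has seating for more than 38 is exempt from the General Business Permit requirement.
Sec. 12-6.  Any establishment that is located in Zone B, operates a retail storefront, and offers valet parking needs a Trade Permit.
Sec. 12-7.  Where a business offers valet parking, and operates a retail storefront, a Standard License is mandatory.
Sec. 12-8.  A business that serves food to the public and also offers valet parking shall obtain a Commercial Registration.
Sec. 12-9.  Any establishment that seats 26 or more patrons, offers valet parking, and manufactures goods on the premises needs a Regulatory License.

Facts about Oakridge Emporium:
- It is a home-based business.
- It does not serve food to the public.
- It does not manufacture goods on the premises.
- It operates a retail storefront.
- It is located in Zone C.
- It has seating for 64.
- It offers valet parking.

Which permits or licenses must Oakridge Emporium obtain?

Trade Certificate

Sec. 12-1. offers valet parking; does not serve food to the public → Trade License not required.
Sec. 12-2. is located in Zone C; is a home-based business → exempt from Standard License.
Sec. 12-3. seating 64 ≥ 14; is a home-based business; is located in Zone C → Trade Certificate required.
Sec. 12-4. is a home-based business; is located in Zone C; operates a retail storefront → General Business Permit required.
Sec. 12-5. offers valet parking; seating 64 > 38 → exempt from General Business Permit.
Sec. 12-6. is located in Zone C (not: is located in Zone B); operates a retail storefront; offers valet parking → Trade Permit not required.
Sec. 12-7. offers valet parking; operates a retail storefront → Standard License required.
Sec. 12-8. does not serve food to the public; offers valet parking → Commercial Registration not required.
Sec. 12-9. seating 64 ≥ 26; offers valet parking; does not manufacture goods on the premises → Regulatory License not required.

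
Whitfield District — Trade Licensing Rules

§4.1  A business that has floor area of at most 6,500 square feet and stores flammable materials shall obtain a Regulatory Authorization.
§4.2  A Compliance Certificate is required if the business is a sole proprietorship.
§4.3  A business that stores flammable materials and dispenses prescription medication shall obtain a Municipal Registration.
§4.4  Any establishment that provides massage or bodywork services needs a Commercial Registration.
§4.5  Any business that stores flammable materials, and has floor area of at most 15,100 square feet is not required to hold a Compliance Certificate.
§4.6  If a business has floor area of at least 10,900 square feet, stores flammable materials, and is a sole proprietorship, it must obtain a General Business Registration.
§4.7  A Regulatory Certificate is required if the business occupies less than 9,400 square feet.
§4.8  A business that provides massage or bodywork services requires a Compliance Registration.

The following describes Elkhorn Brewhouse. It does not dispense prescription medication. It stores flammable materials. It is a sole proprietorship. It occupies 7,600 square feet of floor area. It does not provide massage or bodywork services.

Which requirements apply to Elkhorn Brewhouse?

§4.1 floor area 7,600 square feet > 6,500 square feet; stores flammable materials → Regulatory Authorization not required.
§4.2 is a sole proprietorship → Compliance Certificate required.
§4.3 stores flammable materials; does not dispense prescription medication → Municipal Registration not required.
§4.4 does not provide massage or bodywork services → Commercial Registration not required.
§4.5 stores flammable materials; floor area 7,600 square feet ≤ 15,100 square feet → exempt from Compliance Certificate.
§4.6 floor area 7,600 square feet < 10,900 square feet; stores flammable materials; is a sole proprietorship → General Business Registration not required.
§4.7 floor area 7,600 square feet < 9,400 square feet → Regulatory Certificate required.
§4.8 does not provide massage or bodywork services → Compliance Registration not required.

Regulatory Certificate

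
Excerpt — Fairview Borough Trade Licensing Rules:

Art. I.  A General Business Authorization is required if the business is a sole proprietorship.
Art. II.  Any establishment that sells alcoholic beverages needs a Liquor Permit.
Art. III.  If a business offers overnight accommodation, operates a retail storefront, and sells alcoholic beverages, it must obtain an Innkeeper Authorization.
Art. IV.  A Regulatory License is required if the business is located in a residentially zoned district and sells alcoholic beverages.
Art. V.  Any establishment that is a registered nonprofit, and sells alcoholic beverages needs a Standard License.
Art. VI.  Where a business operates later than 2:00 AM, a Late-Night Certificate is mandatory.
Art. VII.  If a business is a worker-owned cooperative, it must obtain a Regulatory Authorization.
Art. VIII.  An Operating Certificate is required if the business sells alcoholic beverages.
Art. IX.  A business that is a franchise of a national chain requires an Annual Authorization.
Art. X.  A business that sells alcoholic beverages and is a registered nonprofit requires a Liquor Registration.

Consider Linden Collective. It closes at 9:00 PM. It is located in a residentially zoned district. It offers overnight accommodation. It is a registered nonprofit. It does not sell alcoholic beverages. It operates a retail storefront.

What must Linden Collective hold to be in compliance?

Art. I. is a registered nonprofit (not: is a sole proprietorship) → General Business Authorization not required.
Art. II. does not sell alcoholic beverages → Liquor Permit not required.
Art. III. offers overnight accommodation; operates a retail storefront; does not sell alcoholic beverages → Innkeeper Authorization not required.
Art. IV. is located in a residentially zoned district; does not sell alcoholic beverages → Regulatory License not required.
Art. V. is a registered nonprofit; does not sell alcoholic beverages → Standard License not required.
Art. VI. closes 9:00 PM, at/before 2:00 AM → Late-Night Certificate not required.
Art. VII. is a registered nonprofit (not: is a worker-owned cooperative) → Regulatory Authorization not required.
Art. VIII. does not sell alcoholic beverages → Operating Certificate not required.
Art. IX. is a registered nonprofit (not: is a franchise of a national chain) → Annual Authorization not required.
Art. X. does not sell alcoholic beverages; is a registered nonprofit → Liquor Registration not required.

None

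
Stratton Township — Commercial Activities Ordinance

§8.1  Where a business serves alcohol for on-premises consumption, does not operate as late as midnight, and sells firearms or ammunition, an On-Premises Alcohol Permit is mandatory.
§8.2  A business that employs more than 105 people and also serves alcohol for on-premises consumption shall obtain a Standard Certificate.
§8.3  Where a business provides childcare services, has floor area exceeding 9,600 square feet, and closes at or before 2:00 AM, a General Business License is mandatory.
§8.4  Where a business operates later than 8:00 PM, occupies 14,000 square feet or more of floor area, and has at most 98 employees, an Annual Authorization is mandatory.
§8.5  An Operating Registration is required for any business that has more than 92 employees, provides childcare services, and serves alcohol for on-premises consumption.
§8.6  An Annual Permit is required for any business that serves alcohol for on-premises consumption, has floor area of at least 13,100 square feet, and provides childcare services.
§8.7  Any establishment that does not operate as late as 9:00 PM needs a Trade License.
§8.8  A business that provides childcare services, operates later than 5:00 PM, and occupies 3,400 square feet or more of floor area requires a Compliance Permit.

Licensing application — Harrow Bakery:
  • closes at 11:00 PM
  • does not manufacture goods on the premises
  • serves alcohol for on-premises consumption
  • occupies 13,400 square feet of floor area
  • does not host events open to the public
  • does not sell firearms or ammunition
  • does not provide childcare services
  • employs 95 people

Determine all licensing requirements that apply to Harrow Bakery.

None

§8.1 serves alcohol for on-premises consumption; closes 11:00 PM, at/before midnight; does not sell firearms or ammunition → On-Premises Alcohol Permit not required.
§8.2 employees 95 ≤ 105; serves alcohol for on-premises consumption → Standard Certificate not required.
§8.3 does not provide childcare services; floor area 13,400 square feet > 9,600 square feet; closes 11:00 PM, at/before 2:00 AM → General Business License not required.
§8.4 closes 11:00 PM, after 8:00 PM; floor area 13,400 square feet < 14,000 square feet; employees 95 ≤ 98 → Annual Authorization not required.
§8.5 employees 95 > 92; does not provide childcare services; serves alcohol for on-premises consumption → Operating Registration not required.
§8.6 serves alcohol for on-premises consumption; floor area 13,400 square feet ≥ 13,100 square feet; does not provide childcare services → Annual Permit not required.
§8.7 closes 11:00 PM, after 9:00 PM → Trade License not required.
§8.8 does not provide childcare services; closes 11:00 PM, after 5:00 PM; floor area 13,400 square feet ≥ 3,400 square feet → Compliance Permit not required.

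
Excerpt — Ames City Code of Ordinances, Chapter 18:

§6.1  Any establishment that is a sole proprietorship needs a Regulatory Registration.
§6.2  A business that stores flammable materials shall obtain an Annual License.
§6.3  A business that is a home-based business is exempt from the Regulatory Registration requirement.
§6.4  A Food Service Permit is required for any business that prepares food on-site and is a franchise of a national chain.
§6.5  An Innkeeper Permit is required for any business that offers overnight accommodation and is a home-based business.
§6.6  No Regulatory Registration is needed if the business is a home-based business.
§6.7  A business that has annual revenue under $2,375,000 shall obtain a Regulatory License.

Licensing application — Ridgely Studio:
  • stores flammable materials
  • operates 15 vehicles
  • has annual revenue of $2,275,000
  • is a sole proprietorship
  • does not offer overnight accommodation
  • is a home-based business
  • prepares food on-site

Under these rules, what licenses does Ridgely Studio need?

§6.1 is a sole proprietorship → Regulatory Registration required.
§6.2 stores flammable materials → Annual License required.
§6.3 is a home-based business → exempt from Regulatory Registration.
§6.4 prepares food on-site; is a sole proprietorship (not: is a franchise of a national chain) → Food Service Permit not required.
§6.5 does not offer overnight accommodation; is a home-based business → Innkeeper Permit not required.
§6.6 is a home-based business → exempt from Regulatory Registration.
§6.7 revenue $2,275,000 < $2,375,000 → Regulatory License required.

Annual License, Regulatory License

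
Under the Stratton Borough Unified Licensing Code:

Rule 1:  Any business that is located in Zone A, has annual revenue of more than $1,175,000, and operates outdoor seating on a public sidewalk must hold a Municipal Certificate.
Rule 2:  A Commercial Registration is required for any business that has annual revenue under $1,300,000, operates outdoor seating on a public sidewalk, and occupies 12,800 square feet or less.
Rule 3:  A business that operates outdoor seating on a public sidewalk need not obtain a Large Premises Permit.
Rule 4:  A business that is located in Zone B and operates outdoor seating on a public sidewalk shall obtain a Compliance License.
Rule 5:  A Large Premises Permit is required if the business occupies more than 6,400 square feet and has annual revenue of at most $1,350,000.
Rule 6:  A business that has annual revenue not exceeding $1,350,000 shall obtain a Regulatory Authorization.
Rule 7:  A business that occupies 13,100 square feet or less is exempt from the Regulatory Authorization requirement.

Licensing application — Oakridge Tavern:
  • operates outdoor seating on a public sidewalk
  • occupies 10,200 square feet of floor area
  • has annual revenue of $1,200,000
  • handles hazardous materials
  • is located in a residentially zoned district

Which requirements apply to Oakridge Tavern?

Rule 1: is located in a residentially zoned district (not: is located in Zone A); revenue $1,200,000 > $1,175,000; operates outdoor seating on a public sidewalk → Municipal Certificate not required.
Rule 2: revenue $1,200,000 < $1,300,000; operates outdoor seating on a public sidewalk; floor area 10,200 square feet ≤ 12,800 square feet → Commercial Registration required.
Rule 3: operates outdoor seating on a public sidewalk → exempt from Large Premises Permit.
Rule 4: is located in a residentially zoned district (not: is located in Zone B); operates outdoor seating on a public sidewalk → Compliance License not required.
Rule 5: floor area 10,200 square feet > 6,400 square feet; revenue $1,200,000 ≤ $1,350,000 → Large Premises Permit required.
Rule 6: revenue $1,200,000 ≤ $1,350,000 → Regulatory Authorization required.
Rule 7: floor area 10,200 square feet ≤ 13,100 square feet → exempt from Regulatory Authorization.

Commercial Registration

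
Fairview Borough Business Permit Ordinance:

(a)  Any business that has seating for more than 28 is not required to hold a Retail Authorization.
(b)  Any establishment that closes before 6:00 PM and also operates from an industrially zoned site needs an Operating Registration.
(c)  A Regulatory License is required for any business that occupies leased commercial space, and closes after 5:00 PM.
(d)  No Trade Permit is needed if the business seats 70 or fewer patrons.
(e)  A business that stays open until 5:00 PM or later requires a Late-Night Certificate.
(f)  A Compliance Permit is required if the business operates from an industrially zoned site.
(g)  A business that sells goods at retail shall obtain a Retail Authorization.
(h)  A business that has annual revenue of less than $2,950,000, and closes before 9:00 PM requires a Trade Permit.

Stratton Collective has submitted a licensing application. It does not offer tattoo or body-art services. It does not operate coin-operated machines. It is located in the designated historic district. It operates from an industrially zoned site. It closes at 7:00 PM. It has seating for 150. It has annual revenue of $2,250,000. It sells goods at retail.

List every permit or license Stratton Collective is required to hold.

(a) seating 150 > 28 → exempt from Retail Authorization.
(b) closes 7:00 PM, after 6:00 PM; operates from an industrially zoned site → Operating Registration not required.
(c) operates from an industrially zoned site (not: occupies leased commercial space); closes 7:00 PM, after 5:00 PM → Regulatory License not required.
(d) seating 150 > 70 → Trade Permit exemption does not apply.
(e) closes 7:00 PM, after 5:00 PM → Late-Night Certificate required.
(f) operates from an industrially zoned site → Compliance Permit required.
(g) sells goods at retail → Retail Authorization required.
(h) revenue $2,250,000 < $2,950,000; closes 7:00 PM, at/before 9:00 PM → Trade Permit required.

Compliance Permit, Late-Night Certificate, Trade Permit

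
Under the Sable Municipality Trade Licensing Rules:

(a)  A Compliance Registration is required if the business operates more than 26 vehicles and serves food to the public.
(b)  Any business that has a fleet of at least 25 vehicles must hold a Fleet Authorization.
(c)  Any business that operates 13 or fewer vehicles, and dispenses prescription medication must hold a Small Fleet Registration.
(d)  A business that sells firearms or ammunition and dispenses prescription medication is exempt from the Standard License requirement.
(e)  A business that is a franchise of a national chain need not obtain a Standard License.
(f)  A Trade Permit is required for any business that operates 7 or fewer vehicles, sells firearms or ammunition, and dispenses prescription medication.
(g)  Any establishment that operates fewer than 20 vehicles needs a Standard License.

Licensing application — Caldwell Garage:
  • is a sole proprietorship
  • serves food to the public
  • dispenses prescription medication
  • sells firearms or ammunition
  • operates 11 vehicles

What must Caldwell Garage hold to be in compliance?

Small Fleet Registration

(a) vehicles 11 ≤ 26; serves food to the public → Compliance Registration not required.
(b) vehicles 11 < 25 → Fleet Authorization not required.
(c) vehicles 11 ≤ 13; dispenses prescription medication → Small Fleet Registration required.
(d) sells firearms or ammunition; dispenses prescription medication → exempt from Standard License.
(e) is a sole proprietorship (not: is a franchise of a national chain) → Standard License exemption does not apply.
(f) vehicles 11 > 7; sells firearms or ammunition; dispenses prescription medication → Trade Permit not required.
(g) vehicles 11 < 20 → Standard License required.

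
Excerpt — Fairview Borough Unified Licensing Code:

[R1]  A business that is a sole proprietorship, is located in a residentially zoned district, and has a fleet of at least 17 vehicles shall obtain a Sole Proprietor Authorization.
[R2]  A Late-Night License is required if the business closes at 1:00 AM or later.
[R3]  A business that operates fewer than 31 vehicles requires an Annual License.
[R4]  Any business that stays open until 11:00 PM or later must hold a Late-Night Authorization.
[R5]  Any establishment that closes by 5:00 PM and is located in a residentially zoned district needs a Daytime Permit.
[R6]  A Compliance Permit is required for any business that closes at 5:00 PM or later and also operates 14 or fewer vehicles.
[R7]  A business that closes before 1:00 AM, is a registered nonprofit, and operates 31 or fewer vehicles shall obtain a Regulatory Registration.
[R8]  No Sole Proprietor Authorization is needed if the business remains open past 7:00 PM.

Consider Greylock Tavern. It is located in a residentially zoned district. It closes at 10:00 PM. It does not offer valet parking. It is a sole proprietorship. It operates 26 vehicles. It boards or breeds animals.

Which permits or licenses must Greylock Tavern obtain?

[R1] is a sole proprietorship; is located in a residentially zoned district; vehicles 26 ≥ 17 → Sole Proprietor Authorization required.
[R2] closes 10:00 PM, at/before 1:00 AM → Late-Night License not required.
[R3] vehicles 26 < 31 → Annual License required.
[R4] closes 10:00 PM, at/before 11:00 PM → Late-Night Authorization not required.
[R5] closes 10:00 PM, after 5:00 PM; is located in a residentially zoned district → Daytime Permit not required.
[R6] closes 10:00 PM, after 5:00 PM; vehicles 26 > 14 → Compliance Permit not required.
[R7] closes 10:00 PM, at/before 1:00 AM; is a sole proprietorship (not: is a registered nonprofit); vehicles 26 ≤ 31 → Regulatory Registration not required.
[R8] closes 10:00 PM, after 7:00 PM → exempt from Sole Proprietor Authorization.

Annual License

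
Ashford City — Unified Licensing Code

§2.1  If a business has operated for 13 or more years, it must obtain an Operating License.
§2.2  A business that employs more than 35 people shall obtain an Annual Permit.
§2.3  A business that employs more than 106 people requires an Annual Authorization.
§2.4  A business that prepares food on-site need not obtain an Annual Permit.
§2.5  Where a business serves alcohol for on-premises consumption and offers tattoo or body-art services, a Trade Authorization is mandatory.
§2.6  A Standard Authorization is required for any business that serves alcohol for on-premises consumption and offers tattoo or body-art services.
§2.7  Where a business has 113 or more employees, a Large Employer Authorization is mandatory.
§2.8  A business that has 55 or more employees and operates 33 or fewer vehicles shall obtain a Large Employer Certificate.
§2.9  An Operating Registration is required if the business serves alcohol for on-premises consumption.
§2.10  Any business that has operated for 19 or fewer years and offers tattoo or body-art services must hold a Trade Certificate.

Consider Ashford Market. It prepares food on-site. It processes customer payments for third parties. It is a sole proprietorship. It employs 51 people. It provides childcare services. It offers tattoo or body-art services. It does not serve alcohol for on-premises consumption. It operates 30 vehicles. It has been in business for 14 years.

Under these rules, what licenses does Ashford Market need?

§2.1 years in business 14 ≥ 13 → Operating License required.
§2.2 employees 51 > 35 → Annual Permit required.
§2.3 employees 51 ≤ 106 → Annual Authorization not required.
§2.4 prepares food on-site → exempt from Annual Permit.
§2.5 does not serve alcohol for on-premises consumption; offers tattoo or body-art services → Trade Authorization not required.
§2.6 does not serve alcohol for on-premises consumption; offers tattoo or body-art services → Standard Authorization not required.
§2.7 employees 51 < 113 → Large Employer Authorization not required.
§2.8 employees 51 < 55; vehicles 30 ≤ 33 → Large Employer Certificate not required.
§2.9 does not serve alcohol for on-premises consumption → Operating Registration not required.
§2.10 years in business 14 ≤ 19; offers tattoo or body-art services → Trade Certificate required.

Operating License, Trade Certificate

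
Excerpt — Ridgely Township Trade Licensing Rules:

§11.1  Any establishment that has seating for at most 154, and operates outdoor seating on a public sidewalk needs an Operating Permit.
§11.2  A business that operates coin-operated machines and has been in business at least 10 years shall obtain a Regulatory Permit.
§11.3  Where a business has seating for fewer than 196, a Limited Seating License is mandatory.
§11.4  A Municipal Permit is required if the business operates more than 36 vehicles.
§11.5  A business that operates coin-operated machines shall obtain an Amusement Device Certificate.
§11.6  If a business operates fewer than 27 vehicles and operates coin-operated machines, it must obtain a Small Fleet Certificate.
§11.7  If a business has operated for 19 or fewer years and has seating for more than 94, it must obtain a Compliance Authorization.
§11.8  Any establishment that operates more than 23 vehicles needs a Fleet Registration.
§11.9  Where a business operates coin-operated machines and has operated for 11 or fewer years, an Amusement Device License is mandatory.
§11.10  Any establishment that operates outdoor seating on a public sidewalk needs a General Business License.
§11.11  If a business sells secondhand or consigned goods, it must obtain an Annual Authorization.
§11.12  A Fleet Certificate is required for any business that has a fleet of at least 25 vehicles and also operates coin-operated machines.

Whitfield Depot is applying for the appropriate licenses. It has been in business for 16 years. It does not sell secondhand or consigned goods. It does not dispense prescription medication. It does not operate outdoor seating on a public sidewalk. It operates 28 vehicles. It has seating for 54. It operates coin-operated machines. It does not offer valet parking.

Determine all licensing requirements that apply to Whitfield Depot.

Amusement Device Certificate, Fleet Certificate, Fleet Registration, Limited Seating License, Regulatory Permit

§11.1 seating 54 ≤ 154; does not operate outdoor seating on a public sidewalk → Operating Permit not required.
§11.2 operates coin-operated machines; years in business 16 ≥ 10 → Regulatory Permit required.
§11.3 seating 54 < 196 → Limited Seating License required.
§11.4 vehicles 28 ≤ 36 → Municipal Permit not required.
§11.5 operates coin-operated machines → Amusement Device Certificate required.
§11.6 vehicles 28 ≥ 27; operates coin-operated machines → Small Fleet Certificate not required.
§11.7 years in business 16 ≤ 19; seating 54 ≤ 94 → Compliance Authorization not required.
§11.8 vehicles 28 > 23 → Fleet Registration required.
§11.9 operates coin-operated machines; years in business 16 > 11 → Amusement Device License not required.
§11.10 does not operate outdoor seating on a public sidewalk → General Business License not required.
§11.11 does not sell secondhand or consigned goods → Annual Authorization not required.
§11.12 vehicles 28 ≥ 25; operates coin-operated machines → Fleet Certificate required.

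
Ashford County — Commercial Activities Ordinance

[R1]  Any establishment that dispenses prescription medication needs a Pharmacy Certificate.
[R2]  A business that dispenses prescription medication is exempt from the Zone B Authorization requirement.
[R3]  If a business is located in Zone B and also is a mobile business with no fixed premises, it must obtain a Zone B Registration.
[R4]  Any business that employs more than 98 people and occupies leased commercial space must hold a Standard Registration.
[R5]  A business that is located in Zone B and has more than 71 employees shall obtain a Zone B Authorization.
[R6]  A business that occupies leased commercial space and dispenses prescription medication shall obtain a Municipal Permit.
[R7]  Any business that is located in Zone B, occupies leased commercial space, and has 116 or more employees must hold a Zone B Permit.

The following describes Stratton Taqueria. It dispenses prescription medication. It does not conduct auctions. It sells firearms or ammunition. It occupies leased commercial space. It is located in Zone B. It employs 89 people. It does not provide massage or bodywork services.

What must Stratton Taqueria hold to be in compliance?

[R1] dispenses prescription medication → Pharmacy Certificate required.
[R2] dispenses prescription medication → exempt from Zone B Authorization.
[R3] is located in Zone B; occupies leased commercial space (not: is a mobile business with no fixed premises) → Zone B Registration not required.
[R4] employees 89 ≤ 98; occupies leased commercial space → Standard Registration not required.
[R5] is located in Zone B; employees 89 > 71 → Zone B Authorization required.
[R6] occupies leased commercial space; dispenses prescription medication → Municipal Permit required.
[R7] is located in Zone B; occupies leased commercial space; employees 89 < 116 → Zone B Permit not required.

Municipal Permit, Pharmacy Certificate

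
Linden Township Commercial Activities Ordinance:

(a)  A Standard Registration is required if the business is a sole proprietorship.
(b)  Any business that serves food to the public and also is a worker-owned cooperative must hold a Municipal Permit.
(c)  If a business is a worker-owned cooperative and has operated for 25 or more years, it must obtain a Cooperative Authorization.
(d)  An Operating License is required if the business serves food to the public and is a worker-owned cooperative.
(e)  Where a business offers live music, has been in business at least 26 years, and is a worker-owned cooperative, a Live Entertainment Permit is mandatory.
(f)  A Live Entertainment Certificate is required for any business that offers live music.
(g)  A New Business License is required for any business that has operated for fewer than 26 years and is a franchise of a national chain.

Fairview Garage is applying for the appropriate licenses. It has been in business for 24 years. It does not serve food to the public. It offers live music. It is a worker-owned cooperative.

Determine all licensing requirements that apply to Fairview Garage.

Live Entertainment Certificate

(a) is a worker-owned cooperative (not: is a sole proprietorship) → Standard Registration not required.
(b) does not serve food to the public; is a worker-owned cooperative → Municipal Permit not required.
(c) is a worker-owned cooperative; years in business 24 < 25 → Cooperative Authorization not required.
(d) does not serve food to the public; is a worker-owned cooperative → Operating License not required.
(e) offers live music; years in business 24 < 26; is a worker-owned cooperative → Live Entertainment Permit not required.
(f) offers live music → Live Entertainment Certificate required.
(g) years in business 24 < 26; is a worker-owned cooperative (not: is a franchise of a national chain) → New Business License not required.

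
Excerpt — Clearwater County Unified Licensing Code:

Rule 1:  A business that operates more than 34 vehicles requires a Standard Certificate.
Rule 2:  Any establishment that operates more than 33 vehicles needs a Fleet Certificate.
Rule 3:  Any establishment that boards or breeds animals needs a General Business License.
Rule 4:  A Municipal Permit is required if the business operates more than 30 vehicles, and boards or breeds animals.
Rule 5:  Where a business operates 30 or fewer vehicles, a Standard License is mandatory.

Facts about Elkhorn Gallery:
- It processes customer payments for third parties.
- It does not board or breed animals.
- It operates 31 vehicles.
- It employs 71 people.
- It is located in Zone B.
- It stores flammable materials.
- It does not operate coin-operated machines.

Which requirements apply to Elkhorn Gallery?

None

Rule 1: vehicles 31 ≤ 34 → Standard Certificate not required.
Rule 2: vehicles 31 ≤ 33 → Fleet Certificate not required.
Rule 3: does not board or breed animals → General Business License not required.
Rule 4: vehicles 31 > 30; does not board or breed animals → Municipal Permit not required.
Rule 5: vehicles 31 > 30 → Standard License not required.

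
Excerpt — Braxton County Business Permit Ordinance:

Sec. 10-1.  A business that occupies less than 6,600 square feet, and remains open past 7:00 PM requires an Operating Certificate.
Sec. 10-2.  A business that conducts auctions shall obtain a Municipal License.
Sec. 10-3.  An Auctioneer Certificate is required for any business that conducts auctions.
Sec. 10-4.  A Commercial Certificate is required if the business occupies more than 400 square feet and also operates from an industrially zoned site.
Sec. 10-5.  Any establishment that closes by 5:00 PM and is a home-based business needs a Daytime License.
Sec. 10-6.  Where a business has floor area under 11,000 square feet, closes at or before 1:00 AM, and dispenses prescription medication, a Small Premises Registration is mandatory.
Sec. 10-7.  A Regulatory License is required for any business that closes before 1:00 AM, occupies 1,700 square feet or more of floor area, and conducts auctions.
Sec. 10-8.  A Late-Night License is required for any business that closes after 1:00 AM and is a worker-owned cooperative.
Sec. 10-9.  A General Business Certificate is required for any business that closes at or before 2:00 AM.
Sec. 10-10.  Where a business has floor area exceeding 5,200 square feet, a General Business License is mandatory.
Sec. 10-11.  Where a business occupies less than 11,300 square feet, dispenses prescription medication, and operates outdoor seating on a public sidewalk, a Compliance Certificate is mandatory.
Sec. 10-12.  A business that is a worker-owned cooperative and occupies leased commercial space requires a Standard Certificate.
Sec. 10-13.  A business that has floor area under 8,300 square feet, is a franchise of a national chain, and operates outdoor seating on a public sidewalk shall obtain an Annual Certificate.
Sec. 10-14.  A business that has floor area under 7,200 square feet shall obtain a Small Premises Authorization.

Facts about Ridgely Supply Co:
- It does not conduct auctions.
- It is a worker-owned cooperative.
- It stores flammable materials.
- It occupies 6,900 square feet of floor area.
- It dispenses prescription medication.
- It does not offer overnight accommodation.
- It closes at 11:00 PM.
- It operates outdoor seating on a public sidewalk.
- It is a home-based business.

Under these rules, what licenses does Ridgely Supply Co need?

Compliance Certificate, General Business Certificate, General Business License, Small Premises Authorization, Small Premises Registration

Sec. 10-1. floor area 6,900 square feet ≥ 6,600 square feet; closes 11:00 PM, after 7:00 PM → Operating Certificate not required.
Sec. 10-2. does not conduct auctions → Municipal License not required.
Sec. 10-3. does not conduct auctions → Auctioneer Certificate not required.
Sec. 10-4. floor area 6,900 square feet > 400 square feet; is a home-based business (not: operates from an industrially zoned site) → Commercial Certificate not required.
Sec. 10-5. closes 11:00 PM, after 5:00 PM; is a home-based business → Daytime License not required.
Sec. 10-6. floor area 6,900 square feet < 11,000 square feet; closes 11:00 PM, at/before 1:00 AM; dispenses prescription medication → Small Premises Registration required.
Sec. 10-7. closes 11:00 PM, at/before 1:00 AM; floor area 6,900 square feet ≥ 1,700 square feet; does not conduct auctions → Regulatory License not required.
Sec. 10-8. closes 11:00 PM, at/before 1:00 AM; is a worker-owned cooperative → Late-Night License not required.
Sec. 10-9. closes 11:00 PM, at/before 2:00 AM → General Business Certificate required.
Sec. 10-10. floor area 6,900 square feet > 5,200 square feet → General Business License required.
Sec. 10-11. floor area 6,900 square feet < 11,300 square feet; dispenses prescription medication; operates outdoor seating on a public sidewalk → Compliance Certificate required.
Sec. 10-12. is a worker-owned cooperative; is a home-based business (not: occupies leased commercial space) → Standard Certificate not required.
Sec. 10-13. floor area 6,900 square feet < 8,300 square feet; is a worker-owned cooperative (not: is a franchise of a national chain); operates outdoor seating on a public sidewalk → Annual Certificate not required.
Sec. 10-14. floor area 6,900 square feet < 7,200 square feet → Small Premises Authorization required.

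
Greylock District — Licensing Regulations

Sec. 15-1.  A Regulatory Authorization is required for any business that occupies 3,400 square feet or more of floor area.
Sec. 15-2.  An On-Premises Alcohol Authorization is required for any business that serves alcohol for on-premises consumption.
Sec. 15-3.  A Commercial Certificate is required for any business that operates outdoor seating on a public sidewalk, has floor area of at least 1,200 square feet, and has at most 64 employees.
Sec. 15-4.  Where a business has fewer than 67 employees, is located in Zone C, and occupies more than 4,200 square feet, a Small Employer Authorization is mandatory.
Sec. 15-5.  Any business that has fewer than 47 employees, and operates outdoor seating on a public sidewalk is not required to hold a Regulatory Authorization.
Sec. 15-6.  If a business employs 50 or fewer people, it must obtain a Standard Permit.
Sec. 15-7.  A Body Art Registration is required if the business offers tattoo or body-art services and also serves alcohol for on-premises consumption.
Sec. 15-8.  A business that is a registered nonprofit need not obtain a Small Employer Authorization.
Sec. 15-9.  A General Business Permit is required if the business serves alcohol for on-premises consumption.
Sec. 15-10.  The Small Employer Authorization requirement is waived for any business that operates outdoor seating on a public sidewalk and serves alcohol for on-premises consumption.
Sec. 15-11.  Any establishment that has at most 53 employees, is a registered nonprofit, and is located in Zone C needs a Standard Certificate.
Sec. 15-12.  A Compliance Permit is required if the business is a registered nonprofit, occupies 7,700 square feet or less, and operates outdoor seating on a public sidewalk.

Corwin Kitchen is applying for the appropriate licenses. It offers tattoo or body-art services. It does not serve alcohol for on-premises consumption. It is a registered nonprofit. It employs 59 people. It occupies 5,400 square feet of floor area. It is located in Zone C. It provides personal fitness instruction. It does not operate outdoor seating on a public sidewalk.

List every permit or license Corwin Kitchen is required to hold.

Regulatory Authorization

Sec. 15-1. floor area 5,400 square feet ≥ 3,400 square feet → Regulatory Authorization required.
Sec. 15-2. does not serve alcohol for on-premises consumption → On-Premises Alcohol Authorization not required.
Sec. 15-3. does not operate outdoor seating on a public sidewalk; floor area 5,400 square feet ≥ 1,200 square feet; employees 59 ≤ 64 → Commercial Certificate not required.
Sec. 15-4. employees 59 < 67; is located in Zone C; floor area 5,400 square feet > 4,200 square feet → Small Employer Authorization required.
Sec. 15-5. employees 59 ≥ 47; does not operate outdoor seating on a public sidewalk → Regulatory Authorization exemption does not apply.
Sec. 15-6. employees 59 > 50 → Standard Permit not required.
Sec. 15-7. offers tattoo or body-art services; does not serve alcohol for on-premises consumption → Body Art Registration not required.
Sec. 15-8. is a registered nonprofit → exempt from Small Employer Authorization.
Sec. 15-9. does not serve alcohol for on-premises consumption → General Business Permit not required.
Sec. 15-10. does not operate outdoor seating on a public sidewalk; does not serve alcohol for on-premises consumption → Small Employer Authorization exemption does not apply.
Sec. 15-11. employees 59 > 53; is a registered nonprofit; is located in Zone C → Standard Certificate not required.
Sec. 15-12. is a registered nonprofit; floor area 5,400 square feet ≤ 7,700 square feet; does not operate outdoor seating on a public sidewalk → Compliance Permit not required.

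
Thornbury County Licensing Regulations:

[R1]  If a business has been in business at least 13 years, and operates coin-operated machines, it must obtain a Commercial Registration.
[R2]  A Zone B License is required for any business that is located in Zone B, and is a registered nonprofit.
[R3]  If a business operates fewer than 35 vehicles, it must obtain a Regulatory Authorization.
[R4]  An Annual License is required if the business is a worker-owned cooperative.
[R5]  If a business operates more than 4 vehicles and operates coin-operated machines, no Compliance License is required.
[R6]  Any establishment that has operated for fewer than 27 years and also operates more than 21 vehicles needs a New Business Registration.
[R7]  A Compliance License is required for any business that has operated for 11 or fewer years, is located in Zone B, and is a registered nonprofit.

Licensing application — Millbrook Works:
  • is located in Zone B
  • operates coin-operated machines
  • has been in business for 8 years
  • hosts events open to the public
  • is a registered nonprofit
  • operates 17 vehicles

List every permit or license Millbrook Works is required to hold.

[R1] years in business 8 < 13; operates coin-operated machines → Commercial Registration not required.
[R2] is located in Zone B; is a registered nonprofit → Zone B License required.
[R3] vehicles 17 < 35 → Regulatory Authorization required.
[R4] is a registered nonprofit (not: is a worker-owned cooperative) → Annual License not required.
[R5] vehicles 17 > 4; operates coin-operated machines → exempt from Compliance License.
[R6] years in business 8 < 27; vehicles 17 ≤ 21 → New Business Registration not required.
[R7] years in business 8 ≤ 11; is located in Zone B; is a registered nonprofit → Compliance License required.

Regulatory Authorization, Zone B License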